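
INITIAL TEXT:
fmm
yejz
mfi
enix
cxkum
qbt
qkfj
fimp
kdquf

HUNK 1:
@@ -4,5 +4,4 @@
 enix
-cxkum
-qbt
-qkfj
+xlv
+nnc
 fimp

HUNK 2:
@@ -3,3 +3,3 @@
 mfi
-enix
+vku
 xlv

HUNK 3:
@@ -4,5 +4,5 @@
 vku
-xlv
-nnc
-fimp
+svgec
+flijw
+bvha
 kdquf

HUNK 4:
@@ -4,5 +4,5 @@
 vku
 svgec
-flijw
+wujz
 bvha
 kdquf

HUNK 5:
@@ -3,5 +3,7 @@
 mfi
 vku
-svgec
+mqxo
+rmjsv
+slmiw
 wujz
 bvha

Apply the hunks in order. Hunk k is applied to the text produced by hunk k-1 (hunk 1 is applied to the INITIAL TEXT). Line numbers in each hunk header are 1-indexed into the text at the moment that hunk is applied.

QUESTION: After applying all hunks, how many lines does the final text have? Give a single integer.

Answer: 10

Derivation:
Hunk 1: at line 4 remove [cxkum,qbt,qkfj] add [xlv,nnc] -> 8 lines: fmm yejz mfi enix xlv nnc fimp kdquf
Hunk 2: at line 3 remove [enix] add [vku] -> 8 lines: fmm yejz mfi vku xlv nnc fimp kdquf
Hunk 3: at line 4 remove [xlv,nnc,fimp] add [svgec,flijw,bvha] -> 8 lines: fmm yejz mfi vku svgec flijw bvha kdquf
Hunk 4: at line 4 remove [flijw] add [wujz] -> 8 lines: fmm yejz mfi vku svgec wujz bvha kdquf
Hunk 5: at line 3 remove [svgec] add [mqxo,rmjsv,slmiw] -> 10 lines: fmm yejz mfi vku mqxo rmjsv slmiw wujz bvha kdquf
Final line count: 10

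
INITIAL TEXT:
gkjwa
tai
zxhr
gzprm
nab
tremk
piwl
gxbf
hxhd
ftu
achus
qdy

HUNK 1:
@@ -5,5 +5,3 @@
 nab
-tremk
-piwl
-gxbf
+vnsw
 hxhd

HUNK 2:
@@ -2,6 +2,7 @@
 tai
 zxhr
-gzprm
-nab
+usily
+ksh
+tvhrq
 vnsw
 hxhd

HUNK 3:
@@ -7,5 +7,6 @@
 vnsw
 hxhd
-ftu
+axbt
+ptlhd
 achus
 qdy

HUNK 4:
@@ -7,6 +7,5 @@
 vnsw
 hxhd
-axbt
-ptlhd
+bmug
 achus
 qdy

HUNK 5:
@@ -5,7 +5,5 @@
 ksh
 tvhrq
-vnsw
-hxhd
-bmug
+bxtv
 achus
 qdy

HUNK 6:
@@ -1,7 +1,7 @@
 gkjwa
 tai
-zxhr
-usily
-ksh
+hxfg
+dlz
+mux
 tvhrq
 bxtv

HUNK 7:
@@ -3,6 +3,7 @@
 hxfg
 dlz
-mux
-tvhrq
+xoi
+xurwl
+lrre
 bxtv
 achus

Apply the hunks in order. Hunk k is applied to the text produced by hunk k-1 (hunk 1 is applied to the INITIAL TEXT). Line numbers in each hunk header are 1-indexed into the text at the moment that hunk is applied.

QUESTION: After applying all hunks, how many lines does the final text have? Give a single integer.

Hunk 1: at line 5 remove [tremk,piwl,gxbf] add [vnsw] -> 10 lines: gkjwa tai zxhr gzprm nab vnsw hxhd ftu achus qdy
Hunk 2: at line 2 remove [gzprm,nab] add [usily,ksh,tvhrq] -> 11 lines: gkjwa tai zxhr usily ksh tvhrq vnsw hxhd ftu achus qdy
Hunk 3: at line 7 remove [ftu] add [axbt,ptlhd] -> 12 lines: gkjwa tai zxhr usily ksh tvhrq vnsw hxhd axbt ptlhd achus qdy
Hunk 4: at line 7 remove [axbt,ptlhd] add [bmug] -> 11 lines: gkjwa tai zxhr usily ksh tvhrq vnsw hxhd bmug achus qdy
Hunk 5: at line 5 remove [vnsw,hxhd,bmug] add [bxtv] -> 9 lines: gkjwa tai zxhr usily ksh tvhrq bxtv achus qdy
Hunk 6: at line 1 remove [zxhr,usily,ksh] add [hxfg,dlz,mux] -> 9 lines: gkjwa tai hxfg dlz mux tvhrq bxtv achus qdy
Hunk 7: at line 3 remove [mux,tvhrq] add [xoi,xurwl,lrre] -> 10 lines: gkjwa tai hxfg dlz xoi xurwl lrre bxtv achus qdy
Final line count: 10

Answer: 10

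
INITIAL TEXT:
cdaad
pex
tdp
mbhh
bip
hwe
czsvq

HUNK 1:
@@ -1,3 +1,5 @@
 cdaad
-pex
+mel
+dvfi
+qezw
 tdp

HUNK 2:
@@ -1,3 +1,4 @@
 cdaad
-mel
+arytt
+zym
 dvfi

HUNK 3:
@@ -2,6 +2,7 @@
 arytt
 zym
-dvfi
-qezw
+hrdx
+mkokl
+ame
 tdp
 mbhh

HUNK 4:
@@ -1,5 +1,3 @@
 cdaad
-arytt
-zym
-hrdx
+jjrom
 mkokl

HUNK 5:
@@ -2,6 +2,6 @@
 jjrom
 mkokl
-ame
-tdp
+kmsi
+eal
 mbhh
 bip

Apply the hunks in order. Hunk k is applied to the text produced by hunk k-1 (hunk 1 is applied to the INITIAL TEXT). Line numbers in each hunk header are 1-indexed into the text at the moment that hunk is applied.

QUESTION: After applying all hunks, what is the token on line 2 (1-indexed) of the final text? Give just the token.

Hunk 1: at line 1 remove [pex] add [mel,dvfi,qezw] -> 9 lines: cdaad mel dvfi qezw tdp mbhh bip hwe czsvq
Hunk 2: at line 1 remove [mel] add [arytt,zym] -> 10 lines: cdaad arytt zym dvfi qezw tdp mbhh bip hwe czsvq
Hunk 3: at line 2 remove [dvfi,qezw] add [hrdx,mkokl,ame] -> 11 lines: cdaad arytt zym hrdx mkokl ame tdp mbhh bip hwe czsvq
Hunk 4: at line 1 remove [arytt,zym,hrdx] add [jjrom] -> 9 lines: cdaad jjrom mkokl ame tdp mbhh bip hwe czsvq
Hunk 5: at line 2 remove [ame,tdp] add [kmsi,eal] -> 9 lines: cdaad jjrom mkokl kmsi eal mbhh bip hwe czsvq
Final line 2: jjrom

Answer: jjrom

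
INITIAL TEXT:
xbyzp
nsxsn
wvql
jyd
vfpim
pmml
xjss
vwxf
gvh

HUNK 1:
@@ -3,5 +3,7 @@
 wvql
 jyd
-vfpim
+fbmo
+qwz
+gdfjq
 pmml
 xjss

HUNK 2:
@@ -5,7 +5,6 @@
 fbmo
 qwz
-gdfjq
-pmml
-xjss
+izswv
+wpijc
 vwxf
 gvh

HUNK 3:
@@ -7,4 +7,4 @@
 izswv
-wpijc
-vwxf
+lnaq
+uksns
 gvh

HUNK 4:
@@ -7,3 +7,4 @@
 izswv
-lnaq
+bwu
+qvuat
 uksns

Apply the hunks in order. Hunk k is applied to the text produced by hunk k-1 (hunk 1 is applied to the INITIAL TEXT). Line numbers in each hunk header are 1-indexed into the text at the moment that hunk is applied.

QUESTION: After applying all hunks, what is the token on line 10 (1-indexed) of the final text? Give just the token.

Hunk 1: at line 3 remove [vfpim] add [fbmo,qwz,gdfjq] -> 11 lines: xbyzp nsxsn wvql jyd fbmo qwz gdfjq pmml xjss vwxf gvh
Hunk 2: at line 5 remove [gdfjq,pmml,xjss] add [izswv,wpijc] -> 10 lines: xbyzp nsxsn wvql jyd fbmo qwz izswv wpijc vwxf gvh
Hunk 3: at line 7 remove [wpijc,vwxf] add [lnaq,uksns] -> 10 lines: xbyzp nsxsn wvql jyd fbmo qwz izswv lnaq uksns gvh
Hunk 4: at line 7 remove [lnaq] add [bwu,qvuat] -> 11 lines: xbyzp nsxsn wvql jyd fbmo qwz izswv bwu qvuat uksns gvh
Final line 10: uksns

Answer: uksns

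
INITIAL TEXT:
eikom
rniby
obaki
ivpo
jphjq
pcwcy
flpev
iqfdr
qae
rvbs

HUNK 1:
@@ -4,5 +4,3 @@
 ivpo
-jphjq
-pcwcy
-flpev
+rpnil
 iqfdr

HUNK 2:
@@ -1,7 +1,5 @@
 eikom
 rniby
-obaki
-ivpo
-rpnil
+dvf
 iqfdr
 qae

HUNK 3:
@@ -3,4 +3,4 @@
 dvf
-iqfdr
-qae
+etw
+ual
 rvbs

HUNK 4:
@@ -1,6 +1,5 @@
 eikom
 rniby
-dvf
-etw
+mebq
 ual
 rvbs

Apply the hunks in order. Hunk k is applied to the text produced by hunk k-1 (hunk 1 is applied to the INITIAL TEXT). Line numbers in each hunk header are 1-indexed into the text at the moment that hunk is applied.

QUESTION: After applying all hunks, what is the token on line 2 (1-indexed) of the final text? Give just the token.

Hunk 1: at line 4 remove [jphjq,pcwcy,flpev] add [rpnil] -> 8 lines: eikom rniby obaki ivpo rpnil iqfdr qae rvbs
Hunk 2: at line 1 remove [obaki,ivpo,rpnil] add [dvf] -> 6 lines: eikom rniby dvf iqfdr qae rvbs
Hunk 3: at line 3 remove [iqfdr,qae] add [etw,ual] -> 6 lines: eikom rniby dvf etw ual rvbs
Hunk 4: at line 1 remove [dvf,etw] add [mebq] -> 5 lines: eikom rniby mebq ual rvbs
Final line 2: rniby

Answer: rniby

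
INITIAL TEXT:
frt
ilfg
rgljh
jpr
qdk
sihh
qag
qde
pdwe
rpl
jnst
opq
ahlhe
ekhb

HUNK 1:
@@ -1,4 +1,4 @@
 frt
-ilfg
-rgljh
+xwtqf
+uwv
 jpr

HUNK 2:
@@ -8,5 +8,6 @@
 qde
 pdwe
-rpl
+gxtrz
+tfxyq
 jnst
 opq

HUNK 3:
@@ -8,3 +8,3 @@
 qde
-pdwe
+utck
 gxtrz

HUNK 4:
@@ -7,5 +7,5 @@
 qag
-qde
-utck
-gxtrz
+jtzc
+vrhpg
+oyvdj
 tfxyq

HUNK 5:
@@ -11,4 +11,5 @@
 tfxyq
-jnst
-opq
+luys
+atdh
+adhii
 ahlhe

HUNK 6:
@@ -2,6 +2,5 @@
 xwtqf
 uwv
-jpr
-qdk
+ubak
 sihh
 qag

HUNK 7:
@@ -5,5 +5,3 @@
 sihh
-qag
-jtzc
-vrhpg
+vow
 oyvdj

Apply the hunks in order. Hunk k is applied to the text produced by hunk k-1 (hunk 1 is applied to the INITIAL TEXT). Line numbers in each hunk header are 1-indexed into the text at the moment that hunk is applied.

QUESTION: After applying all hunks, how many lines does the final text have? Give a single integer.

Answer: 13

Derivation:
Hunk 1: at line 1 remove [ilfg,rgljh] add [xwtqf,uwv] -> 14 lines: frt xwtqf uwv jpr qdk sihh qag qde pdwe rpl jnst opq ahlhe ekhb
Hunk 2: at line 8 remove [rpl] add [gxtrz,tfxyq] -> 15 lines: frt xwtqf uwv jpr qdk sihh qag qde pdwe gxtrz tfxyq jnst opq ahlhe ekhb
Hunk 3: at line 8 remove [pdwe] add [utck] -> 15 lines: frt xwtqf uwv jpr qdk sihh qag qde utck gxtrz tfxyq jnst opq ahlhe ekhb
Hunk 4: at line 7 remove [qde,utck,gxtrz] add [jtzc,vrhpg,oyvdj] -> 15 lines: frt xwtqf uwv jpr qdk sihh qag jtzc vrhpg oyvdj tfxyq jnst opq ahlhe ekhb
Hunk 5: at line 11 remove [jnst,opq] add [luys,atdh,adhii] -> 16 lines: frt xwtqf uwv jpr qdk sihh qag jtzc vrhpg oyvdj tfxyq luys atdh adhii ahlhe ekhb
Hunk 6: at line 2 remove [jpr,qdk] add [ubak] -> 15 lines: frt xwtqf uwv ubak sihh qag jtzc vrhpg oyvdj tfxyq luys atdh adhii ahlhe ekhb
Hunk 7: at line 5 remove [qag,jtzc,vrhpg] add [vow] -> 13 lines: frt xwtqf uwv ubak sihh vow oyvdj tfxyq luys atdh adhii ahlhe ekhb
Final line count: 13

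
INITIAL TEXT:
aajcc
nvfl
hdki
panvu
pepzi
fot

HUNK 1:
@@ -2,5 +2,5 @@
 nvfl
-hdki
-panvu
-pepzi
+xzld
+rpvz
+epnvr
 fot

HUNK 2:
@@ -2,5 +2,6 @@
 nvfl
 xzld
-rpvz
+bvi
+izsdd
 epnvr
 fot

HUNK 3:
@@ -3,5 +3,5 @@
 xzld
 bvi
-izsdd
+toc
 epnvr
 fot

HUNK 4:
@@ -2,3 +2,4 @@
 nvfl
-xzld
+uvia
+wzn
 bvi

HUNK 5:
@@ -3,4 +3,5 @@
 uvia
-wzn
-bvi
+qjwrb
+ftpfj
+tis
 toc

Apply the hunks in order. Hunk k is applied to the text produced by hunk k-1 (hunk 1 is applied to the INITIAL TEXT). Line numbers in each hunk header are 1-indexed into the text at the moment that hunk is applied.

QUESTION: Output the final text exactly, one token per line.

Answer: aajcc
nvfl
uvia
qjwrb
ftpfj
tis
toc
epnvr
fot

Derivation:
Hunk 1: at line 2 remove [hdki,panvu,pepzi] add [xzld,rpvz,epnvr] -> 6 lines: aajcc nvfl xzld rpvz epnvr fot
Hunk 2: at line 2 remove [rpvz] add [bvi,izsdd] -> 7 lines: aajcc nvfl xzld bvi izsdd epnvr fot
Hunk 3: at line 3 remove [izsdd] add [toc] -> 7 lines: aajcc nvfl xzld bvi toc epnvr fot
Hunk 4: at line 2 remove [xzld] add [uvia,wzn] -> 8 lines: aajcc nvfl uvia wzn bvi toc epnvr fot
Hunk 5: at line 3 remove [wzn,bvi] add [qjwrb,ftpfj,tis] -> 9 lines: aajcc nvfl uvia qjwrb ftpfj tis toc epnvr fot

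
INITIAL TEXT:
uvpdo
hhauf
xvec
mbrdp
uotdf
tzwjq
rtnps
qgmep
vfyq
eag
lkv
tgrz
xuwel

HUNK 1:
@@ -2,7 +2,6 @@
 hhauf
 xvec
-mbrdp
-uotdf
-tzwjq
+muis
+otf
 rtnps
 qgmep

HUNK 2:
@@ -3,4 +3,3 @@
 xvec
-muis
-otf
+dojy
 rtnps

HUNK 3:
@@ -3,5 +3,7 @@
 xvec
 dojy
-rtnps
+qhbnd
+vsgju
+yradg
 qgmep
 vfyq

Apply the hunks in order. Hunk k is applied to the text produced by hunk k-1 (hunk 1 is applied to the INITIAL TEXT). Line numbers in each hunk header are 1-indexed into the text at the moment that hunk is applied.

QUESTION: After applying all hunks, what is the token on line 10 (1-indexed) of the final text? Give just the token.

Answer: eag

Derivation:
Hunk 1: at line 2 remove [mbrdp,uotdf,tzwjq] add [muis,otf] -> 12 lines: uvpdo hhauf xvec muis otf rtnps qgmep vfyq eag lkv tgrz xuwel
Hunk 2: at line 3 remove [muis,otf] add [dojy] -> 11 lines: uvpdo hhauf xvec dojy rtnps qgmep vfyq eag lkv tgrz xuwel
Hunk 3: at line 3 remove [rtnps] add [qhbnd,vsgju,yradg] -> 13 lines: uvpdo hhauf xvec dojy qhbnd vsgju yradg qgmep vfyq eag lkv tgrz xuwel
Final line 10: eag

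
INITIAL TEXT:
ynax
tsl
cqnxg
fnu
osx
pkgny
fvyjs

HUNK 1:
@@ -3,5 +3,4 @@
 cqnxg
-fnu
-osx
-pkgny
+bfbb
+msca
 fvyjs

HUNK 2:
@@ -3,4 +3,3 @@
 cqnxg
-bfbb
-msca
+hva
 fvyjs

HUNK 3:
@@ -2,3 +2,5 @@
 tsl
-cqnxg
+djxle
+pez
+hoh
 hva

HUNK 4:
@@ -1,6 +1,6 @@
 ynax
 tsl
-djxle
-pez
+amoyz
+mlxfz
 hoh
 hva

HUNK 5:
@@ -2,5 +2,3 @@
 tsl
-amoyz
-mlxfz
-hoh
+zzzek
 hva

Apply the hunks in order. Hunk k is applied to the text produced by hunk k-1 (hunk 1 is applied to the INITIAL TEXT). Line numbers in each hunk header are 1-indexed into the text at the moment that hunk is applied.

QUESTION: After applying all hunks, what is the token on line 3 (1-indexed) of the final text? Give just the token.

Answer: zzzek

Derivation:
Hunk 1: at line 3 remove [fnu,osx,pkgny] add [bfbb,msca] -> 6 lines: ynax tsl cqnxg bfbb msca fvyjs
Hunk 2: at line 3 remove [bfbb,msca] add [hva] -> 5 lines: ynax tsl cqnxg hva fvyjs
Hunk 3: at line 2 remove [cqnxg] add [djxle,pez,hoh] -> 7 lines: ynax tsl djxle pez hoh hva fvyjs
Hunk 4: at line 1 remove [djxle,pez] add [amoyz,mlxfz] -> 7 lines: ynax tsl amoyz mlxfz hoh hva fvyjs
Hunk 5: at line 2 remove [amoyz,mlxfz,hoh] add [zzzek] -> 5 lines: ynax tsl zzzek hva fvyjs
Final line 3: zzzek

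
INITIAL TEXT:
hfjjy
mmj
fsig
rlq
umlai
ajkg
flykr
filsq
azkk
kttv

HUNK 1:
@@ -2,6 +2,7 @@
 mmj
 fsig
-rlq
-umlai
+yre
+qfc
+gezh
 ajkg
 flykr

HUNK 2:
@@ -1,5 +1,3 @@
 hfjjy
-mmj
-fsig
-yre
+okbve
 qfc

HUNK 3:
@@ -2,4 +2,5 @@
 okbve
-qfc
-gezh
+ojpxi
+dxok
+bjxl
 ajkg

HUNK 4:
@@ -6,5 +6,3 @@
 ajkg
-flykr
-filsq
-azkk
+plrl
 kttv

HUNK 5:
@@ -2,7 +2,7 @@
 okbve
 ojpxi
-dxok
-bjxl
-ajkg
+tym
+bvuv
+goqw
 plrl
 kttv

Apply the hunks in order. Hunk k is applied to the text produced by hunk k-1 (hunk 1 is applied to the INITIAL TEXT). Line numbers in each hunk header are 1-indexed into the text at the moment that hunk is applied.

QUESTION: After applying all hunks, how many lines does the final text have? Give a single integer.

Answer: 8

Derivation:
Hunk 1: at line 2 remove [rlq,umlai] add [yre,qfc,gezh] -> 11 lines: hfjjy mmj fsig yre qfc gezh ajkg flykr filsq azkk kttv
Hunk 2: at line 1 remove [mmj,fsig,yre] add [okbve] -> 9 lines: hfjjy okbve qfc gezh ajkg flykr filsq azkk kttv
Hunk 3: at line 2 remove [qfc,gezh] add [ojpxi,dxok,bjxl] -> 10 lines: hfjjy okbve ojpxi dxok bjxl ajkg flykr filsq azkk kttv
Hunk 4: at line 6 remove [flykr,filsq,azkk] add [plrl] -> 8 lines: hfjjy okbve ojpxi dxok bjxl ajkg plrl kttv
Hunk 5: at line 2 remove [dxok,bjxl,ajkg] add [tym,bvuv,goqw] -> 8 lines: hfjjy okbve ojpxi tym bvuv goqw plrl kttv
Final line count: 8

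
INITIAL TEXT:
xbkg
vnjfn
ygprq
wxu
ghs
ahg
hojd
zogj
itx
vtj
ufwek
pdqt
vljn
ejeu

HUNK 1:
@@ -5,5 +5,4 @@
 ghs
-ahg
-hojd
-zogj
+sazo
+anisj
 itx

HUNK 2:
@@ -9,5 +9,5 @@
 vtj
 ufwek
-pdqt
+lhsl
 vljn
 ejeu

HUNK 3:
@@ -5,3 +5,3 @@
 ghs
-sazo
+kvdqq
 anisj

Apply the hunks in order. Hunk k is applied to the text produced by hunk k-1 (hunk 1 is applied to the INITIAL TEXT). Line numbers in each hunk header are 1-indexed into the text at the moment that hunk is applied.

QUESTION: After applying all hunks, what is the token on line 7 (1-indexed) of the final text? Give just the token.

Hunk 1: at line 5 remove [ahg,hojd,zogj] add [sazo,anisj] -> 13 lines: xbkg vnjfn ygprq wxu ghs sazo anisj itx vtj ufwek pdqt vljn ejeu
Hunk 2: at line 9 remove [pdqt] add [lhsl] -> 13 lines: xbkg vnjfn ygprq wxu ghs sazo anisj itx vtj ufwek lhsl vljn ejeu
Hunk 3: at line 5 remove [sazo] add [kvdqq] -> 13 lines: xbkg vnjfn ygprq wxu ghs kvdqq anisj itx vtj ufwek lhsl vljn ejeu
Final line 7: anisj

Answer: anisj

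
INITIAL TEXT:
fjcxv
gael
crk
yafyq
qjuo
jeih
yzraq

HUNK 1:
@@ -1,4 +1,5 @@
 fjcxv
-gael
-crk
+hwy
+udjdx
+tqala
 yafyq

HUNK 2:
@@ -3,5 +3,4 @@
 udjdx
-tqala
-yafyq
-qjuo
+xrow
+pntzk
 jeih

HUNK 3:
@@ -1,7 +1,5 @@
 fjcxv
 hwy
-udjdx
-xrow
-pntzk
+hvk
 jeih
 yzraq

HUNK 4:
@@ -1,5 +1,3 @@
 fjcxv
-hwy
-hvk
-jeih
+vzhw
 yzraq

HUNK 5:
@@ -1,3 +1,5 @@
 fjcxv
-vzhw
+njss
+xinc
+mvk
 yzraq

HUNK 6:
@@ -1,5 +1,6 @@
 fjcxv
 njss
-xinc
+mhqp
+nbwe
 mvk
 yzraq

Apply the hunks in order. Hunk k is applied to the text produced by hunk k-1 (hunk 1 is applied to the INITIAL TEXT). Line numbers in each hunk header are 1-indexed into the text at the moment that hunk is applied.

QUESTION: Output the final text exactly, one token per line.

Answer: fjcxv
njss
mhqp
nbwe
mvk
yzraq

Derivation:
Hunk 1: at line 1 remove [gael,crk] add [hwy,udjdx,tqala] -> 8 lines: fjcxv hwy udjdx tqala yafyq qjuo jeih yzraq
Hunk 2: at line 3 remove [tqala,yafyq,qjuo] add [xrow,pntzk] -> 7 lines: fjcxv hwy udjdx xrow pntzk jeih yzraq
Hunk 3: at line 1 remove [udjdx,xrow,pntzk] add [hvk] -> 5 lines: fjcxv hwy hvk jeih yzraq
Hunk 4: at line 1 remove [hwy,hvk,jeih] add [vzhw] -> 3 lines: fjcxv vzhw yzraq
Hunk 5: at line 1 remove [vzhw] add [njss,xinc,mvk] -> 5 lines: fjcxv njss xinc mvk yzraq
Hunk 6: at line 1 remove [xinc] add [mhqp,nbwe] -> 6 lines: fjcxv njss mhqp nbwe mvk yzraq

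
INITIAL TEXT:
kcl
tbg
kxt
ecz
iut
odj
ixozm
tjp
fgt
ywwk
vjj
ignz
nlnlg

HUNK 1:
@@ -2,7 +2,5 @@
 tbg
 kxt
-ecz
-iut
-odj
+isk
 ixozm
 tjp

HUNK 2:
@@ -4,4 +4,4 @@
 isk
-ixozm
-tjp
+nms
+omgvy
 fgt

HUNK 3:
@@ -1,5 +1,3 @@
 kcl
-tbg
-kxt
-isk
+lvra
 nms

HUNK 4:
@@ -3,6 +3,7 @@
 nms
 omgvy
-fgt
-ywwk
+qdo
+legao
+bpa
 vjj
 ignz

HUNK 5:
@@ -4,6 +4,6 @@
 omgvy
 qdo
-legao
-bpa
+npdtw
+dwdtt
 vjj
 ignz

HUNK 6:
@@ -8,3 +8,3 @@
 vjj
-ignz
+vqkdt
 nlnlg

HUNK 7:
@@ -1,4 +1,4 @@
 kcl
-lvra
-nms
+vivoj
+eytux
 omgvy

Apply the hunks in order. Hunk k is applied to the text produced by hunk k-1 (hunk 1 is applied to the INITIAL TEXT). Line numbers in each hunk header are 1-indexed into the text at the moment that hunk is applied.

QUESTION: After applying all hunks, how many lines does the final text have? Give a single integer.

Hunk 1: at line 2 remove [ecz,iut,odj] add [isk] -> 11 lines: kcl tbg kxt isk ixozm tjp fgt ywwk vjj ignz nlnlg
Hunk 2: at line 4 remove [ixozm,tjp] add [nms,omgvy] -> 11 lines: kcl tbg kxt isk nms omgvy fgt ywwk vjj ignz nlnlg
Hunk 3: at line 1 remove [tbg,kxt,isk] add [lvra] -> 9 lines: kcl lvra nms omgvy fgt ywwk vjj ignz nlnlg
Hunk 4: at line 3 remove [fgt,ywwk] add [qdo,legao,bpa] -> 10 lines: kcl lvra nms omgvy qdo legao bpa vjj ignz nlnlg
Hunk 5: at line 4 remove [legao,bpa] add [npdtw,dwdtt] -> 10 lines: kcl lvra nms omgvy qdo npdtw dwdtt vjj ignz nlnlg
Hunk 6: at line 8 remove [ignz] add [vqkdt] -> 10 lines: kcl lvra nms omgvy qdo npdtw dwdtt vjj vqkdt nlnlg
Hunk 7: at line 1 remove [lvra,nms] add [vivoj,eytux] -> 10 lines: kcl vivoj eytux omgvy qdo npdtw dwdtt vjj vqkdt nlnlg
Final line count: 10

Answer: 10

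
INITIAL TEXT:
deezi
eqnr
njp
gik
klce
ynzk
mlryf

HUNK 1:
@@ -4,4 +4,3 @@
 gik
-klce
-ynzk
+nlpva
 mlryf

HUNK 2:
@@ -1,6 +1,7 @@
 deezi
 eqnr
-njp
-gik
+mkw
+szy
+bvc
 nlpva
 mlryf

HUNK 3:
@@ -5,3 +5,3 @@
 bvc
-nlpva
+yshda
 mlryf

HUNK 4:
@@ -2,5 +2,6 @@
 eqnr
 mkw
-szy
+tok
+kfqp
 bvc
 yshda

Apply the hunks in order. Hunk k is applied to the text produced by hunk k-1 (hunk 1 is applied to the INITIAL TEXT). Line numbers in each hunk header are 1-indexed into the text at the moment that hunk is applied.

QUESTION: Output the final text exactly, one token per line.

Answer: deezi
eqnr
mkw
tok
kfqp
bvc
yshda
mlryf

Derivation:
Hunk 1: at line 4 remove [klce,ynzk] add [nlpva] -> 6 lines: deezi eqnr njp gik nlpva mlryf
Hunk 2: at line 1 remove [njp,gik] add [mkw,szy,bvc] -> 7 lines: deezi eqnr mkw szy bvc nlpva mlryf
Hunk 3: at line 5 remove [nlpva] add [yshda] -> 7 lines: deezi eqnr mkw szy bvc yshda mlryf
Hunk 4: at line 2 remove [szy] add [tok,kfqp] -> 8 lines: deezi eqnr mkw tok kfqp bvc yshda mlryf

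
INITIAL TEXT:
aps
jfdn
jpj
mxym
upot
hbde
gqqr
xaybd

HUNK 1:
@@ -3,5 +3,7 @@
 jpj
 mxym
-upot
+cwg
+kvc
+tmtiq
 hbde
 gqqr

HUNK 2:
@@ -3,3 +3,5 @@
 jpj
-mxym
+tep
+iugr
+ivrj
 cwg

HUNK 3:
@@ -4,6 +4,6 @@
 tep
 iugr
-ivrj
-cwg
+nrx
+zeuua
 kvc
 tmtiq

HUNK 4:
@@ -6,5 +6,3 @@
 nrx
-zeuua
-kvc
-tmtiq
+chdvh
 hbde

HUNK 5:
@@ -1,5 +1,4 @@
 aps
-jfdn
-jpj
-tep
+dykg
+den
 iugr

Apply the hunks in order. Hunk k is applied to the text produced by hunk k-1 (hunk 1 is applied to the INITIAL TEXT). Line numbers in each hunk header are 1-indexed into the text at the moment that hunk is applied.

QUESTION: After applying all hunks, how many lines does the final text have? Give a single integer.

Hunk 1: at line 3 remove [upot] add [cwg,kvc,tmtiq] -> 10 lines: aps jfdn jpj mxym cwg kvc tmtiq hbde gqqr xaybd
Hunk 2: at line 3 remove [mxym] add [tep,iugr,ivrj] -> 12 lines: aps jfdn jpj tep iugr ivrj cwg kvc tmtiq hbde gqqr xaybd
Hunk 3: at line 4 remove [ivrj,cwg] add [nrx,zeuua] -> 12 lines: aps jfdn jpj tep iugr nrx zeuua kvc tmtiq hbde gqqr xaybd
Hunk 4: at line 6 remove [zeuua,kvc,tmtiq] add [chdvh] -> 10 lines: aps jfdn jpj tep iugr nrx chdvh hbde gqqr xaybd
Hunk 5: at line 1 remove [jfdn,jpj,tep] add [dykg,den] -> 9 lines: aps dykg den iugr nrx chdvh hbde gqqr xaybd
Final line count: 9

Answer: 9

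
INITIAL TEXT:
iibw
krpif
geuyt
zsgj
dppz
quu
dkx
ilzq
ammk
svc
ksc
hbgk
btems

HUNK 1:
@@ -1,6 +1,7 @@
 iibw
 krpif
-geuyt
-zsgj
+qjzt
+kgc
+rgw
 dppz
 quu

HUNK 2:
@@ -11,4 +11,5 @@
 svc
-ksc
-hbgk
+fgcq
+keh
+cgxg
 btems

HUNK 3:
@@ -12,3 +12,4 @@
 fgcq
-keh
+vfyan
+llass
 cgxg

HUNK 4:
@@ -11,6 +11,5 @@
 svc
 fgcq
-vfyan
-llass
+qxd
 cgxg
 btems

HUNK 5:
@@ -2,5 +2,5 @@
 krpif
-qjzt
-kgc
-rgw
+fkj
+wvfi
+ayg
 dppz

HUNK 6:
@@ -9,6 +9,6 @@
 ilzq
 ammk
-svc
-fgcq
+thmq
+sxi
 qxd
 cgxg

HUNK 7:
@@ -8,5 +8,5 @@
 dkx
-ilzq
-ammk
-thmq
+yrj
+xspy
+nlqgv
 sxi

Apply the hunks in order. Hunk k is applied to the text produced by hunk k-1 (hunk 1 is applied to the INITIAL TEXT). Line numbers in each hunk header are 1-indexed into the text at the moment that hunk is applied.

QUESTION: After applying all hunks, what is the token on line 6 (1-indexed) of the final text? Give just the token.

Hunk 1: at line 1 remove [geuyt,zsgj] add [qjzt,kgc,rgw] -> 14 lines: iibw krpif qjzt kgc rgw dppz quu dkx ilzq ammk svc ksc hbgk btems
Hunk 2: at line 11 remove [ksc,hbgk] add [fgcq,keh,cgxg] -> 15 lines: iibw krpif qjzt kgc rgw dppz quu dkx ilzq ammk svc fgcq keh cgxg btems
Hunk 3: at line 12 remove [keh] add [vfyan,llass] -> 16 lines: iibw krpif qjzt kgc rgw dppz quu dkx ilzq ammk svc fgcq vfyan llass cgxg btems
Hunk 4: at line 11 remove [vfyan,llass] add [qxd] -> 15 lines: iibw krpif qjzt kgc rgw dppz quu dkx ilzq ammk svc fgcq qxd cgxg btems
Hunk 5: at line 2 remove [qjzt,kgc,rgw] add [fkj,wvfi,ayg] -> 15 lines: iibw krpif fkj wvfi ayg dppz quu dkx ilzq ammk svc fgcq qxd cgxg btems
Hunk 6: at line 9 remove [svc,fgcq] add [thmq,sxi] -> 15 lines: iibw krpif fkj wvfi ayg dppz quu dkx ilzq ammk thmq sxi qxd cgxg btems
Hunk 7: at line 8 remove [ilzq,ammk,thmq] add [yrj,xspy,nlqgv] -> 15 lines: iibw krpif fkj wvfi ayg dppz quu dkx yrj xspy nlqgv sxi qxd cgxg btems
Final line 6: dppz

Answer: dppz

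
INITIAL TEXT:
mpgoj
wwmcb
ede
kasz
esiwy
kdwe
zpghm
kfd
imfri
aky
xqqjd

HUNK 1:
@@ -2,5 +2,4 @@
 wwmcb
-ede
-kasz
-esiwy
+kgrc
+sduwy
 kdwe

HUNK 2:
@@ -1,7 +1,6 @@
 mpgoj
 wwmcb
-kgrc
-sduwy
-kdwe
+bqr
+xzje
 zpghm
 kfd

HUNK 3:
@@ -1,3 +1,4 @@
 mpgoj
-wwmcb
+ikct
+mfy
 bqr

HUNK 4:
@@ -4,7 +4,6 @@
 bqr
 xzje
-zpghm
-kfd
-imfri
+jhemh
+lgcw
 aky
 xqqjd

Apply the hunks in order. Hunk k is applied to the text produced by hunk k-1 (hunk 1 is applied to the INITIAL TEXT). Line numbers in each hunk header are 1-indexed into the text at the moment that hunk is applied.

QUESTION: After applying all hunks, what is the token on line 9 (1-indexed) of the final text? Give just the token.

Answer: xqqjd

Derivation:
Hunk 1: at line 2 remove [ede,kasz,esiwy] add [kgrc,sduwy] -> 10 lines: mpgoj wwmcb kgrc sduwy kdwe zpghm kfd imfri aky xqqjd
Hunk 2: at line 1 remove [kgrc,sduwy,kdwe] add [bqr,xzje] -> 9 lines: mpgoj wwmcb bqr xzje zpghm kfd imfri aky xqqjd
Hunk 3: at line 1 remove [wwmcb] add [ikct,mfy] -> 10 lines: mpgoj ikct mfy bqr xzje zpghm kfd imfri aky xqqjd
Hunk 4: at line 4 remove [zpghm,kfd,imfri] add [jhemh,lgcw] -> 9 lines: mpgoj ikct mfy bqr xzje jhemh lgcw aky xqqjd
Final line 9: xqqjd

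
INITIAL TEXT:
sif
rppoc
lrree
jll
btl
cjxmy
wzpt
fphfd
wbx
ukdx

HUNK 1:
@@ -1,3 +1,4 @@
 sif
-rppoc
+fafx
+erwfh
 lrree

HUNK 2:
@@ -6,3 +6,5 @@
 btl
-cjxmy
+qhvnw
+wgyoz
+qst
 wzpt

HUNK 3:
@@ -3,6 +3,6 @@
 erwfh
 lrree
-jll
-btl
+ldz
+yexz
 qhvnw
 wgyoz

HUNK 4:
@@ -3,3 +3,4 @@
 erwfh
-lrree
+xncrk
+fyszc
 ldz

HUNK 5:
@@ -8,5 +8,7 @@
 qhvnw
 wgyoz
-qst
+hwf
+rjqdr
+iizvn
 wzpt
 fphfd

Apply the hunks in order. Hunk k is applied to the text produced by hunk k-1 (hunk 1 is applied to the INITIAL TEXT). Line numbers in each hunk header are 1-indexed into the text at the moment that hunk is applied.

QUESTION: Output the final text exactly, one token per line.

Answer: sif
fafx
erwfh
xncrk
fyszc
ldz
yexz
qhvnw
wgyoz
hwf
rjqdr
iizvn
wzpt
fphfd
wbx
ukdx

Derivation:
Hunk 1: at line 1 remove [rppoc] add [fafx,erwfh] -> 11 lines: sif fafx erwfh lrree jll btl cjxmy wzpt fphfd wbx ukdx
Hunk 2: at line 6 remove [cjxmy] add [qhvnw,wgyoz,qst] -> 13 lines: sif fafx erwfh lrree jll btl qhvnw wgyoz qst wzpt fphfd wbx ukdx
Hunk 3: at line 3 remove [jll,btl] add [ldz,yexz] -> 13 lines: sif fafx erwfh lrree ldz yexz qhvnw wgyoz qst wzpt fphfd wbx ukdx
Hunk 4: at line 3 remove [lrree] add [xncrk,fyszc] -> 14 lines: sif fafx erwfh xncrk fyszc ldz yexz qhvnw wgyoz qst wzpt fphfd wbx ukdx
Hunk 5: at line 8 remove [qst] add [hwf,rjqdr,iizvn] -> 16 lines: sif fafx erwfh xncrk fyszc ldz yexz qhvnw wgyoz hwf rjqdr iizvn wzpt fphfd wbx ukdx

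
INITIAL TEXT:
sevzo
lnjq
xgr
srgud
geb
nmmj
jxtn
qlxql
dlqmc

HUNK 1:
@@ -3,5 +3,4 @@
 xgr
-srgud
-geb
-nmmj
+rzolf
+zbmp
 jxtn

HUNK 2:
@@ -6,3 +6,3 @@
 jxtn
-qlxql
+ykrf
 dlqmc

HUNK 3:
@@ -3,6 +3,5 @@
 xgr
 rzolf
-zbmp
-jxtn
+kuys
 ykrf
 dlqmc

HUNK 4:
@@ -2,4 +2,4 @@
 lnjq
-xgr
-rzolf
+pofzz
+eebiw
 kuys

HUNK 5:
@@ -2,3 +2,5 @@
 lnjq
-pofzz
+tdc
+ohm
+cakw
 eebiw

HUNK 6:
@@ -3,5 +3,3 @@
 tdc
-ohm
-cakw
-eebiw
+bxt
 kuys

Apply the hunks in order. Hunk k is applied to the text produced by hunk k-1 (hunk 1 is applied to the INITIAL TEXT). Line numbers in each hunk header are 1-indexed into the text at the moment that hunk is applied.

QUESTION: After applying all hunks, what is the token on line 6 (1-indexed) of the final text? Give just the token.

Answer: ykrf

Derivation:
Hunk 1: at line 3 remove [srgud,geb,nmmj] add [rzolf,zbmp] -> 8 lines: sevzo lnjq xgr rzolf zbmp jxtn qlxql dlqmc
Hunk 2: at line 6 remove [qlxql] add [ykrf] -> 8 lines: sevzo lnjq xgr rzolf zbmp jxtn ykrf dlqmc
Hunk 3: at line 3 remove [zbmp,jxtn] add [kuys] -> 7 lines: sevzo lnjq xgr rzolf kuys ykrf dlqmc
Hunk 4: at line 2 remove [xgr,rzolf] add [pofzz,eebiw] -> 7 lines: sevzo lnjq pofzz eebiw kuys ykrf dlqmc
Hunk 5: at line 2 remove [pofzz] add [tdc,ohm,cakw] -> 9 lines: sevzo lnjq tdc ohm cakw eebiw kuys ykrf dlqmc
Hunk 6: at line 3 remove [ohm,cakw,eebiw] add [bxt] -> 7 lines: sevzo lnjq tdc bxt kuys ykrf dlqmc
Final line 6: ykrf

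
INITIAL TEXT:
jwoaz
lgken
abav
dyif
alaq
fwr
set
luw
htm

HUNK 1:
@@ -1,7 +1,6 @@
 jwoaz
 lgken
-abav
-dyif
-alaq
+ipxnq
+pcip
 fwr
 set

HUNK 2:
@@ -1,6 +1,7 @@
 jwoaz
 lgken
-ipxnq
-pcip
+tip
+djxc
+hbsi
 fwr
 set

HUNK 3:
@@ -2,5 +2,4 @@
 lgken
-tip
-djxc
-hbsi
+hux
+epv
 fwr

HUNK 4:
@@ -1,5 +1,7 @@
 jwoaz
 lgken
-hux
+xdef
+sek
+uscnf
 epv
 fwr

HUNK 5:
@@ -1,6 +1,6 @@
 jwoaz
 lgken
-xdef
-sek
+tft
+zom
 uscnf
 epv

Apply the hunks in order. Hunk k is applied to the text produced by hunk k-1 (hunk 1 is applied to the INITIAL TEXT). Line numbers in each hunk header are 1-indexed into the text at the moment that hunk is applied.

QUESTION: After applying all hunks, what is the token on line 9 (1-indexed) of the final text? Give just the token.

Hunk 1: at line 1 remove [abav,dyif,alaq] add [ipxnq,pcip] -> 8 lines: jwoaz lgken ipxnq pcip fwr set luw htm
Hunk 2: at line 1 remove [ipxnq,pcip] add [tip,djxc,hbsi] -> 9 lines: jwoaz lgken tip djxc hbsi fwr set luw htm
Hunk 3: at line 2 remove [tip,djxc,hbsi] add [hux,epv] -> 8 lines: jwoaz lgken hux epv fwr set luw htm
Hunk 4: at line 1 remove [hux] add [xdef,sek,uscnf] -> 10 lines: jwoaz lgken xdef sek uscnf epv fwr set luw htm
Hunk 5: at line 1 remove [xdef,sek] add [tft,zom] -> 10 lines: jwoaz lgken tft zom uscnf epv fwr set luw htm
Final line 9: luw

Answer: luw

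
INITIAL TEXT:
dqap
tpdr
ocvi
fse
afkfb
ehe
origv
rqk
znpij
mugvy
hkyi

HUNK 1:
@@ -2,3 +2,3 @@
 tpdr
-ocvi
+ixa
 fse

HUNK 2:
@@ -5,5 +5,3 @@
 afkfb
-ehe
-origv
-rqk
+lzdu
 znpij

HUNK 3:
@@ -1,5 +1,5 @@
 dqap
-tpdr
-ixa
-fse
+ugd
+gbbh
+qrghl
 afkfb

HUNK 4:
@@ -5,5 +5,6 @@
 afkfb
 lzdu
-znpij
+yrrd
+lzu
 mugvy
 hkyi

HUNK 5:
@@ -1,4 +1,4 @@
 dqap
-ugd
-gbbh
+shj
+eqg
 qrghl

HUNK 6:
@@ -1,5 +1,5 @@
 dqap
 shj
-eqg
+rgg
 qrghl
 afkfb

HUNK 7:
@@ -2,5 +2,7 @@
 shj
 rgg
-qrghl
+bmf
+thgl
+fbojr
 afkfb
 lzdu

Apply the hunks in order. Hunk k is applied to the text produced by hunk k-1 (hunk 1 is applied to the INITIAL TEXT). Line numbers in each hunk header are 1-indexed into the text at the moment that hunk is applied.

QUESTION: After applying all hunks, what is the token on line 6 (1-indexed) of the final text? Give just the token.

Hunk 1: at line 2 remove [ocvi] add [ixa] -> 11 lines: dqap tpdr ixa fse afkfb ehe origv rqk znpij mugvy hkyi
Hunk 2: at line 5 remove [ehe,origv,rqk] add [lzdu] -> 9 lines: dqap tpdr ixa fse afkfb lzdu znpij mugvy hkyi
Hunk 3: at line 1 remove [tpdr,ixa,fse] add [ugd,gbbh,qrghl] -> 9 lines: dqap ugd gbbh qrghl afkfb lzdu znpij mugvy hkyi
Hunk 4: at line 5 remove [znpij] add [yrrd,lzu] -> 10 lines: dqap ugd gbbh qrghl afkfb lzdu yrrd lzu mugvy hkyi
Hunk 5: at line 1 remove [ugd,gbbh] add [shj,eqg] -> 10 lines: dqap shj eqg qrghl afkfb lzdu yrrd lzu mugvy hkyi
Hunk 6: at line 1 remove [eqg] add [rgg] -> 10 lines: dqap shj rgg qrghl afkfb lzdu yrrd lzu mugvy hkyi
Hunk 7: at line 2 remove [qrghl] add [bmf,thgl,fbojr] -> 12 lines: dqap shj rgg bmf thgl fbojr afkfb lzdu yrrd lzu mugvy hkyi
Final line 6: fbojr

Answer: fbojr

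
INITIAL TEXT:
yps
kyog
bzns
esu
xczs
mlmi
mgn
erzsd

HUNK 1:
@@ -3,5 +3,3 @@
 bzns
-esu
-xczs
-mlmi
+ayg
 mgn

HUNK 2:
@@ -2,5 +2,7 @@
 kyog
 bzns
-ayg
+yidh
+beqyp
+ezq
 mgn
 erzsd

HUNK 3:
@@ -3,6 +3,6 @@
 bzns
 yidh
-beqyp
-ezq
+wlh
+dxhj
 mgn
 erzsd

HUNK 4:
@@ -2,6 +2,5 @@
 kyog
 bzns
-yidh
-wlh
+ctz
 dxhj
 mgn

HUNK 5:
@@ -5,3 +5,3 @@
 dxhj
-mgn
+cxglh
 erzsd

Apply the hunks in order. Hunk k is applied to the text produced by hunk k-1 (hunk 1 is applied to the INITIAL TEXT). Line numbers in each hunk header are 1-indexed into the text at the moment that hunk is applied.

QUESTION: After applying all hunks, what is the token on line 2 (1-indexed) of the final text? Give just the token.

Answer: kyog

Derivation:
Hunk 1: at line 3 remove [esu,xczs,mlmi] add [ayg] -> 6 lines: yps kyog bzns ayg mgn erzsd
Hunk 2: at line 2 remove [ayg] add [yidh,beqyp,ezq] -> 8 lines: yps kyog bzns yidh beqyp ezq mgn erzsd
Hunk 3: at line 3 remove [beqyp,ezq] add [wlh,dxhj] -> 8 lines: yps kyog bzns yidh wlh dxhj mgn erzsd
Hunk 4: at line 2 remove [yidh,wlh] add [ctz] -> 7 lines: yps kyog bzns ctz dxhj mgn erzsd
Hunk 5: at line 5 remove [mgn] add [cxglh] -> 7 lines: yps kyog bzns ctz dxhj cxglh erzsd
Final line 2: kyog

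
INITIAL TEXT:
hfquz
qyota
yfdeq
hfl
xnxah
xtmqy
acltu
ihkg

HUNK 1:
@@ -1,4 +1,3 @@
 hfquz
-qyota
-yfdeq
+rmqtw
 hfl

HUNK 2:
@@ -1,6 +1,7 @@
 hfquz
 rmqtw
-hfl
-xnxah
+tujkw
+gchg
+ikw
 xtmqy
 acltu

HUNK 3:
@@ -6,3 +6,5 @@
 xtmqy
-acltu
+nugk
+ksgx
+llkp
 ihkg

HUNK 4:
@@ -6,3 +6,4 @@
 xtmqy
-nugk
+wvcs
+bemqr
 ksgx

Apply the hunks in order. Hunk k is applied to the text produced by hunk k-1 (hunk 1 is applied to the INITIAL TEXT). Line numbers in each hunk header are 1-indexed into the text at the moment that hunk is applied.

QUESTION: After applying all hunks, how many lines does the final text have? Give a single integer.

Answer: 11

Derivation:
Hunk 1: at line 1 remove [qyota,yfdeq] add [rmqtw] -> 7 lines: hfquz rmqtw hfl xnxah xtmqy acltu ihkg
Hunk 2: at line 1 remove [hfl,xnxah] add [tujkw,gchg,ikw] -> 8 lines: hfquz rmqtw tujkw gchg ikw xtmqy acltu ihkg
Hunk 3: at line 6 remove [acltu] add [nugk,ksgx,llkp] -> 10 lines: hfquz rmqtw tujkw gchg ikw xtmqy nugk ksgx llkp ihkg
Hunk 4: at line 6 remove [nugk] add [wvcs,bemqr] -> 11 lines: hfquz rmqtw tujkw gchg ikw xtmqy wvcs bemqr ksgx llkp ihkg
Final line count: 11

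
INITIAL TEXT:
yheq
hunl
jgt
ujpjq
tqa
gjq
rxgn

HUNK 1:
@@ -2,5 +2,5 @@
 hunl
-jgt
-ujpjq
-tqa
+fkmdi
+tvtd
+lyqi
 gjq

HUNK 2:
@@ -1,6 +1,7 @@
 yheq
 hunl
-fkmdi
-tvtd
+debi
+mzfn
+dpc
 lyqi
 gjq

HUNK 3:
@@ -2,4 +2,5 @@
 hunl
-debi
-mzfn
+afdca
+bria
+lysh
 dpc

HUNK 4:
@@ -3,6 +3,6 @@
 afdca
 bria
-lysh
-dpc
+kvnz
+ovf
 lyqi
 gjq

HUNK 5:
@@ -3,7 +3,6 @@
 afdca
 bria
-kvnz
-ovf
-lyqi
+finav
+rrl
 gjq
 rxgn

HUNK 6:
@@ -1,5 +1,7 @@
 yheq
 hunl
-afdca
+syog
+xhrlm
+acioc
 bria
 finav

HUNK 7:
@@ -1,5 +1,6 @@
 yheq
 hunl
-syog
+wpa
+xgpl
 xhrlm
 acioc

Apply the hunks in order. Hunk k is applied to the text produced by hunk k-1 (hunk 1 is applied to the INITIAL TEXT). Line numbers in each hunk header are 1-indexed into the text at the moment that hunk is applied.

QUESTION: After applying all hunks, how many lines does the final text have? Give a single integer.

Hunk 1: at line 2 remove [jgt,ujpjq,tqa] add [fkmdi,tvtd,lyqi] -> 7 lines: yheq hunl fkmdi tvtd lyqi gjq rxgn
Hunk 2: at line 1 remove [fkmdi,tvtd] add [debi,mzfn,dpc] -> 8 lines: yheq hunl debi mzfn dpc lyqi gjq rxgn
Hunk 3: at line 2 remove [debi,mzfn] add [afdca,bria,lysh] -> 9 lines: yheq hunl afdca bria lysh dpc lyqi gjq rxgn
Hunk 4: at line 3 remove [lysh,dpc] add [kvnz,ovf] -> 9 lines: yheq hunl afdca bria kvnz ovf lyqi gjq rxgn
Hunk 5: at line 3 remove [kvnz,ovf,lyqi] add [finav,rrl] -> 8 lines: yheq hunl afdca bria finav rrl gjq rxgn
Hunk 6: at line 1 remove [afdca] add [syog,xhrlm,acioc] -> 10 lines: yheq hunl syog xhrlm acioc bria finav rrl gjq rxgn
Hunk 7: at line 1 remove [syog] add [wpa,xgpl] -> 11 lines: yheq hunl wpa xgpl xhrlm acioc bria finav rrl gjq rxgn
Final line count: 11

Answer: 11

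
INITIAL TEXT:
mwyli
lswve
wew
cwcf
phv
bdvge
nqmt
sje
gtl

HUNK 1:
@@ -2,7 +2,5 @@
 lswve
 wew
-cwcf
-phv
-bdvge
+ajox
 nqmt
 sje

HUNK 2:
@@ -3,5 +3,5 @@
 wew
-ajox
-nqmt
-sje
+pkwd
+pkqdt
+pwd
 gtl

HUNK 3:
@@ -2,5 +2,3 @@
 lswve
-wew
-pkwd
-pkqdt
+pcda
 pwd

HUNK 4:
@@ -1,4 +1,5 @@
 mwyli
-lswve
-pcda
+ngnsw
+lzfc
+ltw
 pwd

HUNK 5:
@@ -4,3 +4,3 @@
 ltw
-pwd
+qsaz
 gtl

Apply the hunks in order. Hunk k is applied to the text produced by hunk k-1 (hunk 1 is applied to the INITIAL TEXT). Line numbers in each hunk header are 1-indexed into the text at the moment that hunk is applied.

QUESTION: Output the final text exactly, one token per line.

Answer: mwyli
ngnsw
lzfc
ltw
qsaz
gtl

Derivation:
Hunk 1: at line 2 remove [cwcf,phv,bdvge] add [ajox] -> 7 lines: mwyli lswve wew ajox nqmt sje gtl
Hunk 2: at line 3 remove [ajox,nqmt,sje] add [pkwd,pkqdt,pwd] -> 7 lines: mwyli lswve wew pkwd pkqdt pwd gtl
Hunk 3: at line 2 remove [wew,pkwd,pkqdt] add [pcda] -> 5 lines: mwyli lswve pcda pwd gtl
Hunk 4: at line 1 remove [lswve,pcda] add [ngnsw,lzfc,ltw] -> 6 lines: mwyli ngnsw lzfc ltw pwd gtl
Hunk 5: at line 4 remove [pwd] add [qsaz] -> 6 lines: mwyli ngnsw lzfc ltw qsaz gtl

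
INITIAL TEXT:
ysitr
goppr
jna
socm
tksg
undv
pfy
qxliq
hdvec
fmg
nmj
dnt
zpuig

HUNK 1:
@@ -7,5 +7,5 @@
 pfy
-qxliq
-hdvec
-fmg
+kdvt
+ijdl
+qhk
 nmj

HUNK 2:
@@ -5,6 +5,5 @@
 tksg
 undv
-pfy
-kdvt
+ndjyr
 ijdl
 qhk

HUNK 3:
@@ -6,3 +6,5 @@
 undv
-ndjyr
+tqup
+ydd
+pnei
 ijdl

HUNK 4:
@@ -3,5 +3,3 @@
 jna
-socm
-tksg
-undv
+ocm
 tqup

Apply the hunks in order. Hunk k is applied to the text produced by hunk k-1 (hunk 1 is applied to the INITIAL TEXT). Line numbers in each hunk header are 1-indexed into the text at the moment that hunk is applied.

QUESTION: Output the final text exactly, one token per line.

Hunk 1: at line 7 remove [qxliq,hdvec,fmg] add [kdvt,ijdl,qhk] -> 13 lines: ysitr goppr jna socm tksg undv pfy kdvt ijdl qhk nmj dnt zpuig
Hunk 2: at line 5 remove [pfy,kdvt] add [ndjyr] -> 12 lines: ysitr goppr jna socm tksg undv ndjyr ijdl qhk nmj dnt zpuig
Hunk 3: at line 6 remove [ndjyr] add [tqup,ydd,pnei] -> 14 lines: ysitr goppr jna socm tksg undv tqup ydd pnei ijdl qhk nmj dnt zpuig
Hunk 4: at line 3 remove [socm,tksg,undv] add [ocm] -> 12 lines: ysitr goppr jna ocm tqup ydd pnei ijdl qhk nmj dnt zpuig

Answer: ysitr
goppr
jna
ocm
tqup
ydd
pnei
ijdl
qhk
nmj
dnt
zpuig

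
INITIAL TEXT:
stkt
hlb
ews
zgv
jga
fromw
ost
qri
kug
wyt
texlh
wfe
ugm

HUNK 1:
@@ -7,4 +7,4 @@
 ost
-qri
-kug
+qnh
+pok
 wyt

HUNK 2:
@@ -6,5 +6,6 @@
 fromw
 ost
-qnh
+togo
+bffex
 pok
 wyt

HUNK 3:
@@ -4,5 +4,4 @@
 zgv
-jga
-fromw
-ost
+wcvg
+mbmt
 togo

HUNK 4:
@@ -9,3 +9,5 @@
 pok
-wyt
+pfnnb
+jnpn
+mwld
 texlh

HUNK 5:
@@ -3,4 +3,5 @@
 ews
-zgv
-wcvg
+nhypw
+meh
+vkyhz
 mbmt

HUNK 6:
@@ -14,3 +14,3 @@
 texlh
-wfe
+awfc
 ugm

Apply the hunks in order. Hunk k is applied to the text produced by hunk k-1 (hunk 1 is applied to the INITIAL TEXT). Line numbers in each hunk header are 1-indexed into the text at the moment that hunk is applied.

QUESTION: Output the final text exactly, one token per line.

Answer: stkt
hlb
ews
nhypw
meh
vkyhz
mbmt
togo
bffex
pok
pfnnb
jnpn
mwld
texlh
awfc
ugm

Derivation:
Hunk 1: at line 7 remove [qri,kug] add [qnh,pok] -> 13 lines: stkt hlb ews zgv jga fromw ost qnh pok wyt texlh wfe ugm
Hunk 2: at line 6 remove [qnh] add [togo,bffex] -> 14 lines: stkt hlb ews zgv jga fromw ost togo bffex pok wyt texlh wfe ugm
Hunk 3: at line 4 remove [jga,fromw,ost] add [wcvg,mbmt] -> 13 lines: stkt hlb ews zgv wcvg mbmt togo bffex pok wyt texlh wfe ugm
Hunk 4: at line 9 remove [wyt] add [pfnnb,jnpn,mwld] -> 15 lines: stkt hlb ews zgv wcvg mbmt togo bffex pok pfnnb jnpn mwld texlh wfe ugm
Hunk 5: at line 3 remove [zgv,wcvg] add [nhypw,meh,vkyhz] -> 16 lines: stkt hlb ews nhypw meh vkyhz mbmt togo bffex pok pfnnb jnpn mwld texlh wfe ugm
Hunk 6: at line 14 remove [wfe] add [awfc] -> 16 lines: stkt hlb ews nhypw meh vkyhz mbmt togo bffex pok pfnnb jnpn mwld texlh awfc ugm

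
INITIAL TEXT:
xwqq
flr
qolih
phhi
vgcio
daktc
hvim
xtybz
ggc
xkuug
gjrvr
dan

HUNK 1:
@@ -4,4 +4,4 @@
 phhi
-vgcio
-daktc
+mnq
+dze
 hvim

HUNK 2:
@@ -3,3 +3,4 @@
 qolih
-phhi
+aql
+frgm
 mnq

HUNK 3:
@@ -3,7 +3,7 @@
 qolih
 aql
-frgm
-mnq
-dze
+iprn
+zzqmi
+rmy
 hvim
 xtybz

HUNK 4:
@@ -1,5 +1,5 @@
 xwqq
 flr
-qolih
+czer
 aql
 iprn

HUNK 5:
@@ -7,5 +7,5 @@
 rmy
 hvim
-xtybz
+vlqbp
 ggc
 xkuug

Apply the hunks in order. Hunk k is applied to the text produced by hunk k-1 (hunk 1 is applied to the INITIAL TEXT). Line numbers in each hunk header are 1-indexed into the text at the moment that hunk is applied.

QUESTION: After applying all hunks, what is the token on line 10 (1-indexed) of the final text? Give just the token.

Hunk 1: at line 4 remove [vgcio,daktc] add [mnq,dze] -> 12 lines: xwqq flr qolih phhi mnq dze hvim xtybz ggc xkuug gjrvr dan
Hunk 2: at line 3 remove [phhi] add [aql,frgm] -> 13 lines: xwqq flr qolih aql frgm mnq dze hvim xtybz ggc xkuug gjrvr dan
Hunk 3: at line 3 remove [frgm,mnq,dze] add [iprn,zzqmi,rmy] -> 13 lines: xwqq flr qolih aql iprn zzqmi rmy hvim xtybz ggc xkuug gjrvr dan
Hunk 4: at line 1 remove [qolih] add [czer] -> 13 lines: xwqq flr czer aql iprn zzqmi rmy hvim xtybz ggc xkuug gjrvr dan
Hunk 5: at line 7 remove [xtybz] add [vlqbp] -> 13 lines: xwqq flr czer aql iprn zzqmi rmy hvim vlqbp ggc xkuug gjrvr dan
Final line 10: ggc

Answer: ggc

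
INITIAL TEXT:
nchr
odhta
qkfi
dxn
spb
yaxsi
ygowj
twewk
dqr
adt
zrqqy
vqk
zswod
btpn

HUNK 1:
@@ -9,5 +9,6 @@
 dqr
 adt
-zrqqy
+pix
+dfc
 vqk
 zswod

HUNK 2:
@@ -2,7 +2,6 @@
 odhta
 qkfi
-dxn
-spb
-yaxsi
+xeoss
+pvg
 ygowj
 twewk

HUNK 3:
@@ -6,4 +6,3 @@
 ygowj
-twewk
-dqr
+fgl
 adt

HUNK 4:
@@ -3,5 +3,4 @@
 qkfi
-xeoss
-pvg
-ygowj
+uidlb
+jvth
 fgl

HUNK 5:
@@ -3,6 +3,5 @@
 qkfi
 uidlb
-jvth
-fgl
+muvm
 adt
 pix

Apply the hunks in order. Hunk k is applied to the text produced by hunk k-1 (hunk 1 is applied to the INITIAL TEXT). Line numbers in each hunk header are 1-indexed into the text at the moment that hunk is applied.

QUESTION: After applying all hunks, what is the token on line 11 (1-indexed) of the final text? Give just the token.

Hunk 1: at line 9 remove [zrqqy] add [pix,dfc] -> 15 lines: nchr odhta qkfi dxn spb yaxsi ygowj twewk dqr adt pix dfc vqk zswod btpn
Hunk 2: at line 2 remove [dxn,spb,yaxsi] add [xeoss,pvg] -> 14 lines: nchr odhta qkfi xeoss pvg ygowj twewk dqr adt pix dfc vqk zswod btpn
Hunk 3: at line 6 remove [twewk,dqr] add [fgl] -> 13 lines: nchr odhta qkfi xeoss pvg ygowj fgl adt pix dfc vqk zswod btpn
Hunk 4: at line 3 remove [xeoss,pvg,ygowj] add [uidlb,jvth] -> 12 lines: nchr odhta qkfi uidlb jvth fgl adt pix dfc vqk zswod btpn
Hunk 5: at line 3 remove [jvth,fgl] add [muvm] -> 11 lines: nchr odhta qkfi uidlb muvm adt pix dfc vqk zswod btpn
Final line 11: btpn

Answer: btpn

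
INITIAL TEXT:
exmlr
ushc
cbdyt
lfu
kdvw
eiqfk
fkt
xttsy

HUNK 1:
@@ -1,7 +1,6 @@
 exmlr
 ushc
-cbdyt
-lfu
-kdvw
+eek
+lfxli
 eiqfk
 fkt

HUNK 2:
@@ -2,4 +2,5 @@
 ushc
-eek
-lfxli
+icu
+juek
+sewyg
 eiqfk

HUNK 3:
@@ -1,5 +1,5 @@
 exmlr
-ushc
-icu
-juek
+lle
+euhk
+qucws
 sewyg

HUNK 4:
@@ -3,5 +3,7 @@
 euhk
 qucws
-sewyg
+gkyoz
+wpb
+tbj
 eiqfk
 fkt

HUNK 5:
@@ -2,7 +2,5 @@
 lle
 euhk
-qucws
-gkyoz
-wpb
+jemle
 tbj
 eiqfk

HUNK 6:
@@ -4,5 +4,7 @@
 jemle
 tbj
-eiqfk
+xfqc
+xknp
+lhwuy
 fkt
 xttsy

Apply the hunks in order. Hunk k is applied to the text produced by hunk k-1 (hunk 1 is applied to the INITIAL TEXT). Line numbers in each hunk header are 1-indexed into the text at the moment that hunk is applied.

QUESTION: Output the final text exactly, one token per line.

Answer: exmlr
lle
euhk
jemle
tbj
xfqc
xknp
lhwuy
fkt
xttsy

Derivation:
Hunk 1: at line 1 remove [cbdyt,lfu,kdvw] add [eek,lfxli] -> 7 lines: exmlr ushc eek lfxli eiqfk fkt xttsy
Hunk 2: at line 2 remove [eek,lfxli] add [icu,juek,sewyg] -> 8 lines: exmlr ushc icu juek sewyg eiqfk fkt xttsy
Hunk 3: at line 1 remove [ushc,icu,juek] add [lle,euhk,qucws] -> 8 lines: exmlr lle euhk qucws sewyg eiqfk fkt xttsy
Hunk 4: at line 3 remove [sewyg] add [gkyoz,wpb,tbj] -> 10 lines: exmlr lle euhk qucws gkyoz wpb tbj eiqfk fkt xttsy
Hunk 5: at line 2 remove [qucws,gkyoz,wpb] add [jemle] -> 8 lines: exmlr lle euhk jemle tbj eiqfk fkt xttsy
Hunk 6: at line 4 remove [eiqfk] add [xfqc,xknp,lhwuy] -> 10 lines: exmlr lle euhk jemle tbj xfqc xknp lhwuy fkt xttsy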